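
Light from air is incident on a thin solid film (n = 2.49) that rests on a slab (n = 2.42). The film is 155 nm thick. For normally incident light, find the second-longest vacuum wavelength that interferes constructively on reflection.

Top surface (1.0 → 2.49): reflection off a higher-index medium gives a half-wave phase shift.
Bottom surface (2.49 → 2.42): reflection off a lower-index medium gives no phase shift.
Net: one phase inversion between the two reflected rays.
For bright reflection here: 2 n t = (m + ½) λ.
λ = 2 n t / (m + ½). The second-longest wavelength is m = 1: λ = 2 × 2.49 × 155 / 1.50 = 515 nm.

515 nm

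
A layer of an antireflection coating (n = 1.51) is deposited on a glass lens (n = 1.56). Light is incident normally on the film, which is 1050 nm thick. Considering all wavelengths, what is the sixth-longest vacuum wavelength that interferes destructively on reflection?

Ray reflecting at the top interface goes from n = 1.0 toward n = 1.51: a half-wave phase shift.
Ray reflecting at the bottom interface goes from n = 1.51 toward n = 1.56: a half-wave phase shift.
The two reflections carry the same phase change, so no net offset.
With no net inversion, destructive interference in reflection requires 2 n t = (m + ½) λ.
λ = 2 n t / (m + ½). The sixth-longest wavelength is m = 5: λ = 2 × 1.51 × 1050 / 5.50 = 577 nm.

577 nm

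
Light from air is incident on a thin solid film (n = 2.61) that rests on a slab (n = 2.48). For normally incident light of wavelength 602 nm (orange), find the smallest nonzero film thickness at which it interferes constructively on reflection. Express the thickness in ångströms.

577 Å

Ray reflecting at the top interface goes from n = 1.0 toward n = 2.61: a half-wave phase shift.
Bottom surface (2.61 → 2.48): reflection off a lower-index medium gives no phase shift.
Exactly one π shift → a net half-wave offset.
So the condition for constructive reflection is 2 n t = (m + ½) λ.
Minimum at m = 0: t = λ / (4 n) = 602 / (4 × 2.61) = 57.7 nm.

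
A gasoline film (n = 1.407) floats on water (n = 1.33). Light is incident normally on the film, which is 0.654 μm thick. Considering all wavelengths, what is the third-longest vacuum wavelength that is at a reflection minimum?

Top surface (1.0 → 1.407): reflection off a higher-index medium gives a half-wave phase shift.
Bottom surface (1.407 → 1.33): reflection off a lower-index medium gives no phase shift.
Net: one phase inversion between the two reflected rays.
So the condition for destructive reflection is 2 n t = m λ.
λ = 2 n t / m. The third-longest wavelength is m = 3: λ = 2 × 1.407 × 654 / 3.00 = 613 nm.

613 nm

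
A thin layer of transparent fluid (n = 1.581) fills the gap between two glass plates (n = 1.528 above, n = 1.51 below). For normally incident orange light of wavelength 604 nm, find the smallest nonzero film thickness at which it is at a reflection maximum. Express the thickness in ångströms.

955 Å

Ray reflecting at the top interface goes from n = 1.528 toward n = 1.581: a half-wave phase shift.
Bottom surface (1.581 → 1.51): reflection off a lower-index medium gives no phase shift.
Net: one phase inversion between the two reflected rays.
For maximum reflection here: 2 n t = (m + ½) λ.
Minimum at m = 0: t = λ / (4 n) = 604 / (4 × 1.581) = 95.5 nm.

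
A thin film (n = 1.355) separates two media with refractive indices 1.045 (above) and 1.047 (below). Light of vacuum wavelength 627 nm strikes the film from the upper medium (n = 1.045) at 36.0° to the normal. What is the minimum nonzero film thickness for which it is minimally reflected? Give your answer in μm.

0.260 μm

At the upper boundary (n = 1.045 to n = 1.355) the reflected ray undergoes a half-wave phase shift.
At the lower boundary (n = 1.355 to n = 1.047) the reflected ray undergoes no phase shift.
The two reflections differ by half a wavelength.
For dark reflection here: 2 n t cos θ_r = m λ.
Snell's law: 1.045 sin 36.0° = 1.355 sin θ_r → sin θ_r = 0.453, cos θ_r = 0.891.
Minimum nonzero at m = 1: t = λ / (2 n cos θ_r) = 627 / (2 × 1.355 × 0.891) = 260 nm.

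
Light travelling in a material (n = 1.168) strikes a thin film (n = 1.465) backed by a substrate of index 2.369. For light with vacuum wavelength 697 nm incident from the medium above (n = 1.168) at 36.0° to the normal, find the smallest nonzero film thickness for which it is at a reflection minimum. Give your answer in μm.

At the upper boundary (n = 1.168 to n = 1.465) the reflected ray undergoes a half-wave phase shift.
At the lower boundary (n = 1.465 to n = 2.369) the reflected ray undergoes a half-wave phase shift.
Zero or two π shifts → no net half-wave offset.
So the condition for destructive reflection is 2 n t cos θ_r = (m + ½) λ.
Snell's law: 1.168 sin 36.0° = 1.465 sin θ_r → sin θ_r = 0.469, cos θ_r = 0.883.
Minimum at m = 0: t = λ / (4 n cos θ_r) = 697 / (4 × 1.465 × 0.883) = 135 nm.

0.135 μm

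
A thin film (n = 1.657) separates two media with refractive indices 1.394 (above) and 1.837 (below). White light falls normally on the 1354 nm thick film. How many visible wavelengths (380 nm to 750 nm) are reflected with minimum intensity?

6

At the upper boundary (n = 1.394 to n = 1.657) the reflected ray undergoes a half-wave phase shift.
At the lower boundary (n = 1.657 to n = 1.837) the reflected ray undergoes a half-wave phase shift.
Net: no relative phase inversion (both shifts match).
With no net inversion, destructive interference in reflection requires 2 n t = (m + ½) λ.
λ = 2 n t / (m + ½) = 4487 / (m + ½) nm.
m=5: 816 nm (IR); m=6: 690 nm (visible); m=7: 598 nm (visible); m=8: 528 nm (visible); m=9: 472 nm (visible); m=10: 427 nm (visible); m=11: 390 nm (visible); m=12: 359 nm (UV).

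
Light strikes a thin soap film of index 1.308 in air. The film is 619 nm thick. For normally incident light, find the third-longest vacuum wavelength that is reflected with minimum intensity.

Ray reflecting at the top interface goes from n = 1.0 toward n = 1.308: a half-wave phase shift.
Bottom surface (1.308 → 1.0): reflection off a lower-index medium gives no phase shift.
The two reflections differ by half a wavelength.
With one net inversion, destructive interference in reflection requires 2 n t = m λ.
λ = 2 n t / m. The third-longest wavelength is m = 3: λ = 2 × 1.308 × 619 / 3.00 = 540 nm.

540 nm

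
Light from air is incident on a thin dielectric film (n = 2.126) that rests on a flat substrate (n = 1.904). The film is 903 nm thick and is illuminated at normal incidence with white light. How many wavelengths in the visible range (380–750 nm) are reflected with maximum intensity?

Ray reflecting at the top interface goes from n = 1.0 toward n = 2.126: a half-wave phase shift.
At the lower boundary (n = 2.126 to n = 1.904) the reflected ray undergoes no phase shift.
The two reflections differ by half a wavelength.
So the condition for constructive reflection is 2 n t = (m + ½) λ.
λ = 2 n t / (m + ½) = 3840 / (m + ½) nm.
m=4: 853 nm (IR); m=5: 698 nm (visible); m=6: 591 nm (visible); m=7: 512 nm (visible); m=8: 452 nm (visible); m=9: 404 nm (visible); m=10: 366 nm (UV).

5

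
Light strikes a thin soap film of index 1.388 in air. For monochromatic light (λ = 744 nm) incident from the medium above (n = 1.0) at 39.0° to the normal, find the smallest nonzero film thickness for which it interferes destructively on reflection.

301 nm

Top surface (1.0 → 1.388): reflection off a higher-index medium gives a half-wave phase shift.
Bottom surface (1.388 → 1.0): reflection off a lower-index medium gives no phase shift.
Net: one phase inversion between the two reflected rays.
For minimum reflection here: 2 n t cos θ_r = m λ.
Snell's law: 1.0 sin 39.0° = 1.388 sin θ_r → sin θ_r = 0.453, cos θ_r = 0.891.
Minimum nonzero at m = 1: t = λ / (2 n cos θ_r) = 744 / (2 × 1.388 × 0.891) = 301 nm.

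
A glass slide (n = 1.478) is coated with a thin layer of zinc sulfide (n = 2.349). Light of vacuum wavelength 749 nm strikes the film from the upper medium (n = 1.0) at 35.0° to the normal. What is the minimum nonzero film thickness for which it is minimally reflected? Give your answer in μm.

Ray reflecting at the top interface goes from n = 1.0 toward n = 2.349: a half-wave phase shift.
Bottom surface (2.349 → 1.478): reflection off a lower-index medium gives no phase shift.
The two reflections differ by half a wavelength.
For weak reflection here: 2 n t cos θ_r = m λ.
Snell's law: 1.0 sin 35.0° = 2.349 sin θ_r → sin θ_r = 0.244, cos θ_r = 0.970.
Minimum nonzero at m = 1: t = λ / (2 n cos θ_r) = 749 / (2 × 2.349 × 0.970) = 164 nm.

0.164 μm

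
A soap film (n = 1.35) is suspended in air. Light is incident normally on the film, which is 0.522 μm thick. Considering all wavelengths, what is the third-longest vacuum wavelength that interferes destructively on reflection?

470 nm

Top surface (1.0 → 1.35): reflection off a higher-index medium gives a half-wave phase shift.
Bottom surface (1.35 → 1.0): reflection off a lower-index medium gives no phase shift.
Net: one phase inversion between the two reflected rays.
So the condition for destructive reflection is 2 n t = m λ.
λ = 2 n t / m. The third-longest wavelength is m = 3: λ = 2 × 1.35 × 522 / 3.00 = 470 nm.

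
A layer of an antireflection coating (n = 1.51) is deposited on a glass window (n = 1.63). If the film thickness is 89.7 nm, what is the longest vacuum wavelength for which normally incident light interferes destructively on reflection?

Ray reflecting at the top interface goes from n = 1.0 toward n = 1.51: a half-wave phase shift.
Ray reflecting at the bottom interface goes from n = 1.51 toward n = 1.63: a half-wave phase shift.
The two reflections carry the same phase change, so no net offset.
So the condition for destructive reflection is 2 n t = (m + ½) λ.
λ = 2 n t / (m + ½). The longest wavelength is m = 0: λ = 2 × 1.51 × 89.7 / 0.500 = 542 nm.

542 nm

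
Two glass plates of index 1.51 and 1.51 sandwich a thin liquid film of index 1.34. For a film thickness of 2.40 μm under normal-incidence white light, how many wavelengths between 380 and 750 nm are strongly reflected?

8

Ray reflecting at the top interface goes from n = 1.51 toward n = 1.34: no phase shift.
Ray reflecting at the bottom interface goes from n = 1.34 toward n = 1.51: a half-wave phase shift.
Net: one phase inversion between the two reflected rays.
For bright reflection here: 2 n t = (m + ½) λ.
λ = 2 n t / (m + ½) = 6432 / (m + ½) nm.
m=8: 757 nm (IR); m=9: 677 nm (visible); m=10: 613 nm (visible); m=11: 559 nm (visible); m=12: 515 nm (visible); m=13: 476 nm (visible); m=14: 444 nm (visible); m=15: 415 nm (visible); m=16: 390 nm (visible); m=17: 368 nm (UV).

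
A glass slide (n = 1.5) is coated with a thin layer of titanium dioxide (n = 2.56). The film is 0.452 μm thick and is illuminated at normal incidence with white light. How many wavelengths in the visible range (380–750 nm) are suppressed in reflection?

At the upper boundary (n = 1.0 to n = 2.56) the reflected ray undergoes a half-wave phase shift.
Bottom surface (2.56 → 1.5): reflection off a lower-index medium gives no phase shift.
The two reflections differ by half a wavelength.
For dark reflection here: 2 n t = m λ.
λ = 2 n t / m = 2314 / m nm.
m=3: 771 nm (IR); m=4: 579 nm (visible); m=5: 463 nm (visible); m=6: 386 nm (visible); m=7: 331 nm (UV).

3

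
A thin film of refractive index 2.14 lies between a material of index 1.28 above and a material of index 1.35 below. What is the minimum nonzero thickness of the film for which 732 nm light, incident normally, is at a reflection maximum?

85.5 nm

Ray reflecting at the top interface goes from n = 1.28 toward n = 2.14: a half-wave phase shift.
Bottom surface (2.14 → 1.35): reflection off a lower-index medium gives no phase shift.
Exactly one π shift → a net half-wave offset.
For bright reflection here: 2 n t = (m + ½) λ.
Minimum at m = 0: t = λ / (4 n) = 732 / (4 × 2.14) = 85.5 nm.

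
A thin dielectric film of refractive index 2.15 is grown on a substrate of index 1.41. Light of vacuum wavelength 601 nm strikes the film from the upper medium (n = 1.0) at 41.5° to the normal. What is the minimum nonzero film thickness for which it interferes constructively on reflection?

Ray reflecting at the top interface goes from n = 1.0 toward n = 2.15: a half-wave phase shift.
Ray reflecting at the bottom interface goes from n = 2.15 toward n = 1.41: no phase shift.
Exactly one π shift → a net half-wave offset.
With one net inversion, constructive interference in reflection requires 2 n t cos θ_r = (m + ½) λ.
Snell's law: 1.0 sin 41.5° = 2.15 sin θ_r → sin θ_r = 0.308, cos θ_r = 0.951.
Minimum at m = 0: t = λ / (4 n cos θ_r) = 601 / (4 × 2.15 × 0.951) = 73.5 nm.

73.5 nm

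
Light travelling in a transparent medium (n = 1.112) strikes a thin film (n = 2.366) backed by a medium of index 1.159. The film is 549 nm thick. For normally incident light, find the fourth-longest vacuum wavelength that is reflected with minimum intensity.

649 nm

Ray reflecting at the top interface goes from n = 1.112 toward n = 2.366: a half-wave phase shift.
At the lower boundary (n = 2.366 to n = 1.159) the reflected ray undergoes no phase shift.
Exactly one π shift → a net half-wave offset.
For dark reflection here: 2 n t = m λ.
λ = 2 n t / m. The fourth-longest wavelength is m = 4: λ = 2 × 2.366 × 549 / 4.00 = 649 nm.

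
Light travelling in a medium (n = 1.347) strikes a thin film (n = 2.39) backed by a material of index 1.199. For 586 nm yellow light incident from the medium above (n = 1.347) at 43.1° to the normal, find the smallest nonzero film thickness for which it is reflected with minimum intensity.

133 nm

Top surface (1.347 → 2.39): reflection off a higher-index medium gives a half-wave phase shift.
Ray reflecting at the bottom interface goes from n = 2.39 toward n = 1.199: no phase shift.
Net: one phase inversion between the two reflected rays.
For dark reflection here: 2 n t cos θ_r = m λ.
Snell's law: 1.347 sin 43.1° = 2.39 sin θ_r → sin θ_r = 0.385, cos θ_r = 0.923.
Minimum nonzero at m = 1: t = λ / (2 n cos θ_r) = 586 / (2 × 2.39 × 0.923) = 133 nm.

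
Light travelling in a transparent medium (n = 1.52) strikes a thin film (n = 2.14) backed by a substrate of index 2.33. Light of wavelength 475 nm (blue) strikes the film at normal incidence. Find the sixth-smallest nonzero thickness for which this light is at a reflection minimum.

610 nm

At the upper boundary (n = 1.52 to n = 2.14) the reflected ray undergoes a half-wave phase shift.
At the lower boundary (n = 2.14 to n = 2.33) the reflected ray undergoes a half-wave phase shift.
Zero or two π shifts → no net half-wave offset.
With no net inversion, destructive interference in reflection requires 2 n t = (m + ½) λ.
The sixth-smallest nonzero thickness corresponds to m = 5: t = (m + ½) λ / (2 n) = 5.50 × 475 / (2 × 2.14) = 610 nm.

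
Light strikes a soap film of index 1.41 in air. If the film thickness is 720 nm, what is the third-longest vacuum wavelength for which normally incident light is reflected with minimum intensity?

677 nm

At the upper boundary (n = 1.0 to n = 1.41) the reflected ray undergoes a half-wave phase shift.
Ray reflecting at the bottom interface goes from n = 1.41 toward n = 1.0: no phase shift.
The two reflections differ by half a wavelength.
With one net inversion, destructive interference in reflection requires 2 n t = m λ.
λ = 2 n t / m. The third-longest wavelength is m = 3: λ = 2 × 1.41 × 720 / 3.00 = 677 nm.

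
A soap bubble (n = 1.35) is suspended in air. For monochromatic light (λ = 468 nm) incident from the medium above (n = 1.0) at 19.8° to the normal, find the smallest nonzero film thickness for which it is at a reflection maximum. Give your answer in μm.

0.0895 μm

At the upper boundary (n = 1.0 to n = 1.35) the reflected ray undergoes a half-wave phase shift.
Ray reflecting at the bottom interface goes from n = 1.35 toward n = 1.0: no phase shift.
Net: one phase inversion between the two reflected rays.
For bright reflection here: 2 n t cos θ_r = (m + ½) λ.
Snell's law: 1.0 sin 19.8° = 1.35 sin θ_r → sin θ_r = 0.251, cos θ_r = 0.968.
Minimum at m = 0: t = λ / (4 n cos θ_r) = 468 / (4 × 1.35 × 0.968) = 89.5 nm.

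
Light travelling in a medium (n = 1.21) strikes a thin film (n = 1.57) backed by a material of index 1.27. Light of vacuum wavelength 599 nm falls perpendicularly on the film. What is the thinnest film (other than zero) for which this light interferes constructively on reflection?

At the upper boundary (n = 1.21 to n = 1.57) the reflected ray undergoes a half-wave phase shift.
Ray reflecting at the bottom interface goes from n = 1.57 toward n = 1.27: no phase shift.
Exactly one π shift → a net half-wave offset.
So the condition for constructive reflection is 2 n t = (m + ½) λ.
Minimum at m = 0: t = λ / (4 n) = 599 / (4 × 1.57) = 95.4 nm.

95.4 nm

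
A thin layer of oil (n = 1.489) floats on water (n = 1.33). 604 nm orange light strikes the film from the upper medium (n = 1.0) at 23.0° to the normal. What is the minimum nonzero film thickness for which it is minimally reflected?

At the upper boundary (n = 1.0 to n = 1.489) the reflected ray undergoes a half-wave phase shift.
At the lower boundary (n = 1.489 to n = 1.33) the reflected ray undergoes no phase shift.
Net: one phase inversion between the two reflected rays.
So the condition for destructive reflection is 2 n t cos θ_r = m λ.
Snell's law: 1.0 sin 23.0° = 1.489 sin θ_r → sin θ_r = 0.262, cos θ_r = 0.965.
Minimum nonzero at m = 1: t = λ / (2 n cos θ_r) = 604 / (2 × 1.489 × 0.965) = 210 nm.

210 nm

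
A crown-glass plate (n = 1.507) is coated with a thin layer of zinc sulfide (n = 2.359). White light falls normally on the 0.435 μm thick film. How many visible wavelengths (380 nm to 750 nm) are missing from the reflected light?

At the upper boundary (n = 1.0 to n = 2.359) the reflected ray undergoes a half-wave phase shift.
At the lower boundary (n = 2.359 to n = 1.507) the reflected ray undergoes no phase shift.
The two reflections differ by half a wavelength.
For minimum reflection here: 2 n t = m λ.
λ = 2 n t / m = 2052 / m nm.
m=2: 1026 nm (IR); m=3: 684 nm (visible); m=4: 513 nm (visible); m=5: 410 nm (visible); m=6: 342 nm (UV).

3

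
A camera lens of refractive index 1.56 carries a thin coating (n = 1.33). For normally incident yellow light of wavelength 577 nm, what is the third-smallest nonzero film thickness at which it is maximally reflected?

651 nm

Ray reflecting at the top interface goes from n = 1.0 toward n = 1.33: a half-wave phase shift.
Bottom surface (1.33 → 1.56): reflection off a higher-index medium gives a half-wave phase shift.
The two reflections carry the same phase change, so no net offset.
For strong reflection here: 2 n t = m λ.
The third-smallest nonzero thickness corresponds to m = 3: t = m λ / (2 n) = 3.00 × 577 / (2 × 1.33) = 651 nm.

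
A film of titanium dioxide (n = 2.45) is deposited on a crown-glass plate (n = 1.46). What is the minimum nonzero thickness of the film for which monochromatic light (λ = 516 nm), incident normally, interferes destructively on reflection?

105 nm

At the upper boundary (n = 1.0 to n = 2.45) the reflected ray undergoes a half-wave phase shift.
At the lower boundary (n = 2.45 to n = 1.46) the reflected ray undergoes no phase shift.
Net: one phase inversion between the two reflected rays.
For minimum reflection here: 2 n t = m λ.
Minimum nonzero at m = 1: t = λ / (2 n) = 516 / (2 × 2.45) = 105 nm.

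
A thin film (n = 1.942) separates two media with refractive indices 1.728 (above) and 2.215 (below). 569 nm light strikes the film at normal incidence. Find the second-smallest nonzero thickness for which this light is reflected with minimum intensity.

Top surface (1.728 → 1.942): reflection off a higher-index medium gives a half-wave phase shift.
Ray reflecting at the bottom interface goes from n = 1.942 toward n = 2.215: a half-wave phase shift.
Zero or two π shifts → no net half-wave offset.
For dark reflection here: 2 n t = (m + ½) λ.
The second-smallest nonzero thickness corresponds to m = 1: t = (m + ½) λ / (2 n) = 1.50 × 569 / (2 × 1.942) = 220 nm.

220 nm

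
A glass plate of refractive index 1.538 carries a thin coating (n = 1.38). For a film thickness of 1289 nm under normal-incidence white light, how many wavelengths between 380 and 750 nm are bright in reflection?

5

Top surface (1.0 → 1.38): reflection off a higher-index medium gives a half-wave phase shift.
At the lower boundary (n = 1.38 to n = 1.538) the reflected ray undergoes a half-wave phase shift.
The two reflections carry the same phase change, so no net offset.
With no net inversion, constructive interference in reflection requires 2 n t = m λ.
λ = 2 n t / m = 3558 / m nm.
m=4: 889 nm (IR); m=5: 712 nm (visible); m=6: 593 nm (visible); m=7: 508 nm (visible); m=8: 445 nm (visible); m=9: 395 nm (visible); m=10: 356 nm (UV).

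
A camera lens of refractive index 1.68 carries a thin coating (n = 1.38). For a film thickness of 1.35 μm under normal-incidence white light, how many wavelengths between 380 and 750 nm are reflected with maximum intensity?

5

Ray reflecting at the top interface goes from n = 1.0 toward n = 1.38: a half-wave phase shift.
Ray reflecting at the bottom interface goes from n = 1.38 toward n = 1.68: a half-wave phase shift.
Net: no relative phase inversion (both shifts match).
With no net inversion, constructive interference in reflection requires 2 n t = m λ.
λ = 2 n t / m = 3726 / m nm.
m=4: 932 nm (IR); m=5: 745 nm (visible); m=6: 621 nm (visible); m=7: 532 nm (visible); m=8: 466 nm (visible); m=9: 414 nm (visible); m=10: 373 nm (UV).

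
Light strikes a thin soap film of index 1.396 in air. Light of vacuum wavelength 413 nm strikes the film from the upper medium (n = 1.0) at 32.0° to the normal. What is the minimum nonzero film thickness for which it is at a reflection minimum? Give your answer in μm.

At the upper boundary (n = 1.0 to n = 1.396) the reflected ray undergoes a half-wave phase shift.
Bottom surface (1.396 → 1.0): reflection off a lower-index medium gives no phase shift.
Net: one phase inversion between the two reflected rays.
So the condition for destructive reflection is 2 n t cos θ_r = m λ.
Snell's law: 1.0 sin 32.0° = 1.396 sin θ_r → sin θ_r = 0.380, cos θ_r = 0.925.
Minimum nonzero at m = 1: t = λ / (2 n cos θ_r) = 413 / (2 × 1.396 × 0.925) = 160 nm.

0.160 μm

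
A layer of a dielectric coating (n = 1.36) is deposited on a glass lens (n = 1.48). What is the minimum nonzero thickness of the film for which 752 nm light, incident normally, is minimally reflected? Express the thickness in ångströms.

1382 Å

Top surface (1.0 → 1.36): reflection off a higher-index medium gives a half-wave phase shift.
At the lower boundary (n = 1.36 to n = 1.48) the reflected ray undergoes a half-wave phase shift.
Zero or two π shifts → no net half-wave offset.
For dark reflection here: 2 n t = (m + ½) λ.
Minimum at m = 0: t = λ / (4 n) = 752 / (4 × 1.36) = 138 nm.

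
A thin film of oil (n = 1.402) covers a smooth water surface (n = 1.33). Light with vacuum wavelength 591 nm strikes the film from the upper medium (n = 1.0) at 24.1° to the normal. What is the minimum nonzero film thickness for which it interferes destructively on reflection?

220 nm

Top surface (1.0 → 1.402): reflection off a higher-index medium gives a half-wave phase shift.
Ray reflecting at the bottom interface goes from n = 1.402 toward n = 1.33: no phase shift.
Exactly one π shift → a net half-wave offset.
For dark reflection here: 2 n t cos θ_r = m λ.
Snell's law: 1.0 sin 24.1° = 1.402 sin θ_r → sin θ_r = 0.291, cos θ_r = 0.957.
Minimum nonzero at m = 1: t = λ / (2 n cos θ_r) = 591 / (2 × 1.402 × 0.957) = 220 nm.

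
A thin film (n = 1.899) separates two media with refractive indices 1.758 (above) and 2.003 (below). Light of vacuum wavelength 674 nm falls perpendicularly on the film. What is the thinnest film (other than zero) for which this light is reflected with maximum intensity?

177 nm

At the upper boundary (n = 1.758 to n = 1.899) the reflected ray undergoes a half-wave phase shift.
Ray reflecting at the bottom interface goes from n = 1.899 toward n = 2.003: a half-wave phase shift.
Zero or two π shifts → no net half-wave offset.
For bright reflection here: 2 n t = m λ.
Minimum nonzero at m = 1: t = λ / (2 n) = 674 / (2 × 1.899) = 177 nm.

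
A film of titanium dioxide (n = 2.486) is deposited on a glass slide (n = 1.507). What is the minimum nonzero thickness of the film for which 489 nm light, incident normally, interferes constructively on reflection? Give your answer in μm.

0.0492 μm

At the upper boundary (n = 1.0 to n = 2.486) the reflected ray undergoes a half-wave phase shift.
Ray reflecting at the bottom interface goes from n = 2.486 toward n = 1.507: no phase shift.
Exactly one π shift → a net half-wave offset.
So the condition for constructive reflection is 2 n t = (m + ½) λ.
Minimum at m = 0: t = λ / (4 n) = 489 / (4 × 2.486) = 49.2 nm.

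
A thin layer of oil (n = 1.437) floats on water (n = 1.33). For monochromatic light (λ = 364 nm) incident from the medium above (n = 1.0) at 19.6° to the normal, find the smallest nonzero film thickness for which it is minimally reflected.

130 nm

Ray reflecting at the top interface goes from n = 1.0 toward n = 1.437: a half-wave phase shift.
At the lower boundary (n = 1.437 to n = 1.33) the reflected ray undergoes no phase shift.
The two reflections differ by half a wavelength.
For dark reflection here: 2 n t cos θ_r = m λ.
Snell's law: 1.0 sin 19.6° = 1.437 sin θ_r → sin θ_r = 0.233, cos θ_r = 0.972.
Minimum nonzero at m = 1: t = λ / (2 n cos θ_r) = 364 / (2 × 1.437 × 0.972) = 130 nm.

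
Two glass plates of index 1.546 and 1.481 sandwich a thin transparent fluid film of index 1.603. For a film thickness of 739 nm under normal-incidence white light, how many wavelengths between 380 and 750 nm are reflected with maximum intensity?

At the upper boundary (n = 1.546 to n = 1.603) the reflected ray undergoes a half-wave phase shift.
At the lower boundary (n = 1.603 to n = 1.481) the reflected ray undergoes no phase shift.
Exactly one π shift → a net half-wave offset.
With one net inversion, constructive interference in reflection requires 2 n t = (m + ½) λ.
λ = 2 n t / (m + ½) = 2369 / (m + ½) nm.
m=2: 948 nm (IR); m=3: 677 nm (visible); m=4: 526 nm (visible); m=5: 431 nm (visible); m=6: 364 nm (UV).

3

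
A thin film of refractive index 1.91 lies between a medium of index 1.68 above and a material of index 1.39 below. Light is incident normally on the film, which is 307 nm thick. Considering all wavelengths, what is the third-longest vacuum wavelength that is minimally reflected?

Top surface (1.68 → 1.91): reflection off a higher-index medium gives a half-wave phase shift.
Ray reflecting at the bottom interface goes from n = 1.91 toward n = 1.39: no phase shift.
Net: one phase inversion between the two reflected rays.
So the condition for destructive reflection is 2 n t = m λ.
λ = 2 n t / m. The third-longest wavelength is m = 3: λ = 2 × 1.91 × 307 / 3.00 = 391 nm.

391 nm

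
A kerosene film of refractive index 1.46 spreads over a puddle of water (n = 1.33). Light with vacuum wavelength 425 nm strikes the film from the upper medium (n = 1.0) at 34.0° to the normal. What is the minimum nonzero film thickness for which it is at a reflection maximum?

At the upper boundary (n = 1.0 to n = 1.46) the reflected ray undergoes a half-wave phase shift.
Ray reflecting at the bottom interface goes from n = 1.46 toward n = 1.33: no phase shift.
Net: one phase inversion between the two reflected rays.
So the condition for constructive reflection is 2 n t cos θ_r = (m + ½) λ.
Snell's law: 1.0 sin 34.0° = 1.46 sin θ_r → sin θ_r = 0.383, cos θ_r = 0.924.
Minimum at m = 0: t = λ / (4 n cos θ_r) = 425 / (4 × 1.46 × 0.924) = 78.8 nm.

78.8 nm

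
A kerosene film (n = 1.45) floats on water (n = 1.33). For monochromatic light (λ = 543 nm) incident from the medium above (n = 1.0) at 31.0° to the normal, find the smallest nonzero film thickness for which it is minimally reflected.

200 nm

At the upper boundary (n = 1.0 to n = 1.45) the reflected ray undergoes a half-wave phase shift.
Bottom surface (1.45 → 1.33): reflection off a lower-index medium gives no phase shift.
The two reflections differ by half a wavelength.
For minimum reflection here: 2 n t cos θ_r = m λ.
Snell's law: 1.0 sin 31.0° = 1.45 sin θ_r → sin θ_r = 0.355, cos θ_r = 0.935.
Minimum nonzero at m = 1: t = λ / (2 n cos θ_r) = 543 / (2 × 1.45 × 0.935) = 200 nm.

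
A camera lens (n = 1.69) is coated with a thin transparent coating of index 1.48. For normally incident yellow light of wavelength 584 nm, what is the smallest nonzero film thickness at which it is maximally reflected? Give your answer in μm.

0.197 μm

Top surface (1.0 → 1.48): reflection off a higher-index medium gives a half-wave phase shift.
Ray reflecting at the bottom interface goes from n = 1.48 toward n = 1.69: a half-wave phase shift.
Net: no relative phase inversion (both shifts match).
So the condition for constructive reflection is 2 n t = m λ.
The smallest nonzero thickness corresponds to m = 1: t = m λ / (2 n) = 1.00 × 584 / (2 × 1.48) = 197 nm.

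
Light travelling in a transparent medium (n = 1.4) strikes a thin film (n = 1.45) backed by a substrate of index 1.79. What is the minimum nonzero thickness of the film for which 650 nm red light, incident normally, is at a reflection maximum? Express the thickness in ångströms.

At the upper boundary (n = 1.4 to n = 1.45) the reflected ray undergoes a half-wave phase shift.
Ray reflecting at the bottom interface goes from n = 1.45 toward n = 1.79: a half-wave phase shift.
Net: no relative phase inversion (both shifts match).
With no net inversion, constructive interference in reflection requires 2 n t = m λ.
Minimum nonzero at m = 1: t = λ / (2 n) = 650 / (2 × 1.45) = 224 nm.

2241 Å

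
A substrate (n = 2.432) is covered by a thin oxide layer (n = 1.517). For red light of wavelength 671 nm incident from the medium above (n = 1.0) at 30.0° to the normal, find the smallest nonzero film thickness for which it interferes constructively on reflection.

234 nm

Ray reflecting at the top interface goes from n = 1.0 toward n = 1.517: a half-wave phase shift.
At the lower boundary (n = 1.517 to n = 2.432) the reflected ray undergoes a half-wave phase shift.
Net: no relative phase inversion (both shifts match).
For maximum reflection here: 2 n t cos θ_r = m λ.
Snell's law: 1.0 sin 30.0° = 1.517 sin θ_r → sin θ_r = 0.330, cos θ_r = 0.944.
Minimum nonzero at m = 1: t = λ / (2 n cos θ_r) = 671 / (2 × 1.517 × 0.944) = 234 nm.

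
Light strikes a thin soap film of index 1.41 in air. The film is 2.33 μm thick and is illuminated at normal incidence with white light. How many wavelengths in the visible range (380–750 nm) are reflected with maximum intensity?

Ray reflecting at the top interface goes from n = 1.0 toward n = 1.41: a half-wave phase shift.
Bottom surface (1.41 → 1.0): reflection off a lower-index medium gives no phase shift.
The two reflections differ by half a wavelength.
So the condition for constructive reflection is 2 n t = (m + ½) λ.
λ = 2 n t / (m + ½) = 6571 / (m + ½) nm.
m=8: 773 nm (IR); m=9: 692 nm (visible); m=10: 626 nm (visible); m=11: 571 nm (visible); m=12: 526 nm (visible); m=13: 487 nm (visible); m=14: 453 nm (visible); m=15: 424 nm (visible); m=16: 398 nm (visible); m=17: 375 nm (UV).

8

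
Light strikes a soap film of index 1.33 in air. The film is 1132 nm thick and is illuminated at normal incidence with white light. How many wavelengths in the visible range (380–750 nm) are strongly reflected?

4

Ray reflecting at the top interface goes from n = 1.0 toward n = 1.33: a half-wave phase shift.
Bottom surface (1.33 → 1.0): reflection off a lower-index medium gives no phase shift.
Exactly one π shift → a net half-wave offset.
So the condition for constructive reflection is 2 n t = (m + ½) λ.
λ = 2 n t / (m + ½) = 3011 / (m + ½) nm.
m=3: 860 nm (IR); m=4: 669 nm (visible); m=5: 547 nm (visible); m=6: 463 nm (visible); m=7: 401 nm (visible); m=8: 354 nm (UV).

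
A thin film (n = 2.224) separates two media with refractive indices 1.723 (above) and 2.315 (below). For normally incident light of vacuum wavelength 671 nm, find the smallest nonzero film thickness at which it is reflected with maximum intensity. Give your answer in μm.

0.151 μm

Top surface (1.723 → 2.224): reflection off a higher-index medium gives a half-wave phase shift.
Ray reflecting at the bottom interface goes from n = 2.224 toward n = 2.315: a half-wave phase shift.
The two reflections carry the same phase change, so no net offset.
So the condition for constructive reflection is 2 n t = m λ.
Minimum nonzero at m = 1: t = λ / (2 n) = 671 / (2 × 2.224) = 151 nm.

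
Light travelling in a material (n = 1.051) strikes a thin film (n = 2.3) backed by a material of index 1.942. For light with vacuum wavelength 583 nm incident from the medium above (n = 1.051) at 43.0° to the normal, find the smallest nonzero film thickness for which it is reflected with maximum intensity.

66.7 nm

Ray reflecting at the top interface goes from n = 1.051 toward n = 2.3: a half-wave phase shift.
At the lower boundary (n = 2.3 to n = 1.942) the reflected ray undergoes no phase shift.
The two reflections differ by half a wavelength.
With one net inversion, constructive interference in reflection requires 2 n t cos θ_r = (m + ½) λ.
Snell's law: 1.051 sin 43.0° = 2.3 sin θ_r → sin θ_r = 0.312, cos θ_r = 0.950.
Minimum at m = 0: t = λ / (4 n cos θ_r) = 583 / (4 × 2.3 × 0.950) = 66.7 nm.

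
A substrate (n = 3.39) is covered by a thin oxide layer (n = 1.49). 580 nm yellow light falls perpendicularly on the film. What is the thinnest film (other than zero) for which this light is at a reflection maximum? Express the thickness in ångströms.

1946 Å

Ray reflecting at the top interface goes from n = 1.0 toward n = 1.49: a half-wave phase shift.
Bottom surface (1.49 → 3.39): reflection off a higher-index medium gives a half-wave phase shift.
Zero or two π shifts → no net half-wave offset.
For maximum reflection here: 2 n t = m λ.
Minimum nonzero at m = 1: t = λ / (2 n) = 580 / (2 × 1.49) = 195 nm.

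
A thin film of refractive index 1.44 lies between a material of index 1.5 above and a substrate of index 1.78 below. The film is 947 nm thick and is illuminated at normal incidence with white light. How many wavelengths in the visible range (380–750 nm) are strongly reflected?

3

Ray reflecting at the top interface goes from n = 1.5 toward n = 1.44: no phase shift.
Bottom surface (1.44 → 1.78): reflection off a higher-index medium gives a half-wave phase shift.
The two reflections differ by half a wavelength.
So the condition for constructive reflection is 2 n t = (m + ½) λ.
λ = 2 n t / (m + ½) = 2727 / (m + ½) nm.
m=3: 779 nm (IR); m=4: 606 nm (visible); m=5: 496 nm (visible); m=6: 420 nm (visible); m=7: 364 nm (UV).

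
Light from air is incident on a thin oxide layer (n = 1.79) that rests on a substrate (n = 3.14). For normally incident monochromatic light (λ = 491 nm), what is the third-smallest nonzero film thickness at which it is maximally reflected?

Top surface (1.0 → 1.79): reflection off a higher-index medium gives a half-wave phase shift.
Ray reflecting at the bottom interface goes from n = 1.79 toward n = 3.14: a half-wave phase shift.
The two reflections carry the same phase change, so no net offset.
With no net inversion, constructive interference in reflection requires 2 n t = m λ.
The third-smallest nonzero thickness corresponds to m = 3: t = m λ / (2 n) = 3.00 × 491 / (2 × 1.79) = 411 nm.

411 nm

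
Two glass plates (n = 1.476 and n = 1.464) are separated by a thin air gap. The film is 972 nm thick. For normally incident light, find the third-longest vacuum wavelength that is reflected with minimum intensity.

Top surface (1.476 → 1.0): reflection off a lower-index medium gives no phase shift.
Bottom surface (1.0 → 1.464): reflection off a higher-index medium gives a half-wave phase shift.
The two reflections differ by half a wavelength.
With one net inversion, destructive interference in reflection requires 2 n t = m λ.
λ = 2 n t / m. The third-longest wavelength is m = 3: λ = 2 × 1.0 × 972 / 3.00 = 648 nm.

648 nm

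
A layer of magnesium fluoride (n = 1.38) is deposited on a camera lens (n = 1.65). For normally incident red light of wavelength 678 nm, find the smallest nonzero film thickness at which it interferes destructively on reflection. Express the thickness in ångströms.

At the upper boundary (n = 1.0 to n = 1.38) the reflected ray undergoes a half-wave phase shift.
Ray reflecting at the bottom interface goes from n = 1.38 toward n = 1.65: a half-wave phase shift.
The two reflections carry the same phase change, so no net offset.
With no net inversion, destructive interference in reflection requires 2 n t = (m + ½) λ.
Minimum at m = 0: t = λ / (4 n) = 678 / (4 × 1.38) = 123 nm.

1228 Å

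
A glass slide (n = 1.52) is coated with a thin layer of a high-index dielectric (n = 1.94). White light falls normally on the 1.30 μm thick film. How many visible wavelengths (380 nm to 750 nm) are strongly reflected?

At the upper boundary (n = 1.0 to n = 1.94) the reflected ray undergoes a half-wave phase shift.
Ray reflecting at the bottom interface goes from n = 1.94 toward n = 1.52: no phase shift.
The two reflections differ by half a wavelength.
For bright reflection here: 2 n t = (m + ½) λ.
λ = 2 n t / (m + ½) = 5044 / (m + ½) nm.
m=6: 776 nm (IR); m=7: 673 nm (visible); m=8: 593 nm (visible); m=9: 531 nm (visible); m=10: 480 nm (visible); m=11: 439 nm (visible); m=12: 404 nm (visible); m=13: 374 nm (UV).

6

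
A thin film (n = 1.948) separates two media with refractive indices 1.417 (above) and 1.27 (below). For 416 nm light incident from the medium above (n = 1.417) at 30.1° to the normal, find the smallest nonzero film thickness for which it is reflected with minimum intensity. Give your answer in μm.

0.115 μm

At the upper boundary (n = 1.417 to n = 1.948) the reflected ray undergoes a half-wave phase shift.
Ray reflecting at the bottom interface goes from n = 1.948 toward n = 1.27: no phase shift.
Exactly one π shift → a net half-wave offset.
So the condition for destructive reflection is 2 n t cos θ_r = m λ.
Snell's law: 1.417 sin 30.1° = 1.948 sin θ_r → sin θ_r = 0.365, cos θ_r = 0.931.
Minimum nonzero at m = 1: t = λ / (2 n cos θ_r) = 416 / (2 × 1.948 × 0.931) = 115 nm.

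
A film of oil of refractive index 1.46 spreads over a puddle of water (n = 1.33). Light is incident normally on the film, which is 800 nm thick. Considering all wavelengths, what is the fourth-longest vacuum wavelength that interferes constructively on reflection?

Ray reflecting at the top interface goes from n = 1.0 toward n = 1.46: a half-wave phase shift.
Bottom surface (1.46 → 1.33): reflection off a lower-index medium gives no phase shift.
Exactly one π shift → a net half-wave offset.
For maximum reflection here: 2 n t = (m + ½) λ.
λ = 2 n t / (m + ½). The fourth-longest wavelength is m = 3: λ = 2 × 1.46 × 800 / 3.50 = 667 nm.

667 nm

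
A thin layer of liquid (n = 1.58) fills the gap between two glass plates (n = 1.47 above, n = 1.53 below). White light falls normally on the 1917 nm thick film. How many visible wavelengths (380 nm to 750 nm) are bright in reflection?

8

Top surface (1.47 → 1.58): reflection off a higher-index medium gives a half-wave phase shift.
Ray reflecting at the bottom interface goes from n = 1.58 toward n = 1.53: no phase shift.
Exactly one π shift → a net half-wave offset.
So the condition for constructive reflection is 2 n t = (m + ½) λ.
λ = 2 n t / (m + ½) = 6058 / (m + ½) nm.
m=7: 808 nm (IR); m=8: 713 nm (visible); m=9: 638 nm (visible); m=10: 577 nm (visible); m=11: 527 nm (visible); m=12: 485 nm (visible); m=13: 449 nm (visible); m=14: 418 nm (visible); m=15: 391 nm (visible); m=16: 367 nm (UV).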